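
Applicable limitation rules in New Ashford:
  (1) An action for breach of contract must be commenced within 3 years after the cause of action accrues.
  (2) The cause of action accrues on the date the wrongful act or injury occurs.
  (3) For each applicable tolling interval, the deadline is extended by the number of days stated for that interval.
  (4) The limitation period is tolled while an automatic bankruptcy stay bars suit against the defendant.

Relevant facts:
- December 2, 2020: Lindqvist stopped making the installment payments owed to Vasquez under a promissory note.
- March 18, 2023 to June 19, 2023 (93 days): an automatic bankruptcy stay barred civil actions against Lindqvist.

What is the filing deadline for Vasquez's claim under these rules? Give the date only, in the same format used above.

The cause of action accrued on December 2, 2020, the date of the act.
3 years from December 2, 2020 is December 2, 2023.
The automatic bankruptcy stay from March 18, 2023 to June 19, 2023 tolled the period for 93 days, extending the deadline to March 4, 2024.

March 4, 2024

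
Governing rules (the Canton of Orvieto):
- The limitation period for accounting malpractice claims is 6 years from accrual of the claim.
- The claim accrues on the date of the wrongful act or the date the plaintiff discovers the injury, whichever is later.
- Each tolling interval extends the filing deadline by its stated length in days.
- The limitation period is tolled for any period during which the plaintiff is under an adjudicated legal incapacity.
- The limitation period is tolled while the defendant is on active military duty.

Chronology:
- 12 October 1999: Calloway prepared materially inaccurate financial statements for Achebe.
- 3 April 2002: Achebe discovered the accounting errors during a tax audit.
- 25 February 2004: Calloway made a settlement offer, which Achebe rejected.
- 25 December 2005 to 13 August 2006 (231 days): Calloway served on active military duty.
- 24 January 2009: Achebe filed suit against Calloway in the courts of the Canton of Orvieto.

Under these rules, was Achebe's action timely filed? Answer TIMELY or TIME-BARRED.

TIME-BARRED

Because discovery on 3 April 2002 post-dates the 12 October 1999 act, accrual under the later-of rule falls on 3 April 2002.
6 years from 3 April 2002 is 3 April 2008.
The period was tolled for 231 days by the defendant's active military service (25 December 2005 to 13 August 2006), pushing the deadline to 20 November 2008.
None of the other events listed affects the running of the period under the stated rules.
The 24 January 2009 filing falls after the 20 November 2008 deadline; the claim is time-barred.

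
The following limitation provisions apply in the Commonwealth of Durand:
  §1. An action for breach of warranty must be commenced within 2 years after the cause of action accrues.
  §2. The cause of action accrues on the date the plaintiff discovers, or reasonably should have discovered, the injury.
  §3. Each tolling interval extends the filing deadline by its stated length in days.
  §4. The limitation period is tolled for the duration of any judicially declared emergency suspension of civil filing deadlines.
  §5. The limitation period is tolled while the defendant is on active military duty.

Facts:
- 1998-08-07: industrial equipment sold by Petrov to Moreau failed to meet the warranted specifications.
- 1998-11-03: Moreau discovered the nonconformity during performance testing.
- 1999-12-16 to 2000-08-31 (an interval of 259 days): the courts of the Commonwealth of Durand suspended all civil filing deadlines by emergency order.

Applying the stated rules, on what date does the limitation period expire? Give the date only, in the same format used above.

2001-07-20

Under the discovery rule, the claim accrued on 1998-11-03, when Moreau discovered the injury — not on the 1998-08-07 date of the underlying act.
Adding the 2 years base period to 1998-11-03 gives a deadline of 2000-11-03, before any tolling.
Because the emergency suspension of filing deadlines ran from 1999-12-16 to 2000-08-31, the deadline is extended by 259 days to 2001-07-20.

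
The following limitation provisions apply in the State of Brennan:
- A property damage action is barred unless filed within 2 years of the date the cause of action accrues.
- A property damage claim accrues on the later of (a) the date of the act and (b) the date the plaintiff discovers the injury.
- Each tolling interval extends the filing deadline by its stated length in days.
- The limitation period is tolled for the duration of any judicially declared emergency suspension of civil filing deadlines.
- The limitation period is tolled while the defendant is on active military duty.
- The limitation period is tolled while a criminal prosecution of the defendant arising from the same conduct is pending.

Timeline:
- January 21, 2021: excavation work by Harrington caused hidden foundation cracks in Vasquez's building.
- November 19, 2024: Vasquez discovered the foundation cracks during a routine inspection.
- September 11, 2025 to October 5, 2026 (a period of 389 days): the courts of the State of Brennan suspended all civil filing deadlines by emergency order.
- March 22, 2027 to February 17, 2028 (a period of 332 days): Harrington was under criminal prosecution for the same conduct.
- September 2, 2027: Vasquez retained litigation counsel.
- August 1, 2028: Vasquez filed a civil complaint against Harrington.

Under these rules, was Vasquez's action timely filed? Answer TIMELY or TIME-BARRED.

Because discovery on November 19, 2024 post-dates the January 21, 2021 act, accrual under the later-of rule falls on November 19, 2024.
2 years from November 19, 2024 is November 19, 2026.
The emergency suspension of filing deadlines from September 11, 2025 to October 5, 2026 tolled the period for 389 days, extending the deadline to December 13, 2027.
The pending criminal prosecution from March 22, 2027 to February 17, 2028 tolled the period for 332 days, extending the deadline to November 9, 2028.
Nothing else in the chronology tolls or restarts the period.
The August 1, 2028 filing precedes the November 9, 2028 deadline; the claim is timely.

TIMELY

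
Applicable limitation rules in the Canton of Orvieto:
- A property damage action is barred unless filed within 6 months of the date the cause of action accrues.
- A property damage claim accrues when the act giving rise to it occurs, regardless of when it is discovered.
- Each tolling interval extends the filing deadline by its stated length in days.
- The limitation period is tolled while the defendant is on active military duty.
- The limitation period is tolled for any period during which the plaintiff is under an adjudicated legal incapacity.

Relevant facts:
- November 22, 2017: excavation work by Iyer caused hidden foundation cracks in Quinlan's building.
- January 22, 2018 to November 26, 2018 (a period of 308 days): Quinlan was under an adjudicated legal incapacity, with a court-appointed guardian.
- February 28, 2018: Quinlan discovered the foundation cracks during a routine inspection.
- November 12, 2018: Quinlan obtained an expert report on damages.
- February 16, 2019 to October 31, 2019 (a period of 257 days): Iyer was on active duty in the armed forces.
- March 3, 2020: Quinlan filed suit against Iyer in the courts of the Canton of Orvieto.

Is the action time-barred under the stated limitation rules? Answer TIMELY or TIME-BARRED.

TIME-BARRED

Accrual is governed by the date of the act, so the period began to run on November 22, 2017; the later discovery on February 28, 2018 is irrelevant under the stated rule.
The untolled deadline — 6 months after November 22, 2017 — is May 22, 2018.
The plaintiff's legal incapacity from January 22, 2018 to November 26, 2018 tolled the period for 308 days, extending the deadline to March 26, 2019.
The period was tolled for 257 days by the defendant's active military service (February 16, 2019 to October 31, 2019), pushing the deadline to December 8, 2019.
The other events in the timeline have no effect on the limitation period under the stated rules.
Quinlan filed on March 3, 2020, after the December 8, 2019 deadline, so the action is time-barred.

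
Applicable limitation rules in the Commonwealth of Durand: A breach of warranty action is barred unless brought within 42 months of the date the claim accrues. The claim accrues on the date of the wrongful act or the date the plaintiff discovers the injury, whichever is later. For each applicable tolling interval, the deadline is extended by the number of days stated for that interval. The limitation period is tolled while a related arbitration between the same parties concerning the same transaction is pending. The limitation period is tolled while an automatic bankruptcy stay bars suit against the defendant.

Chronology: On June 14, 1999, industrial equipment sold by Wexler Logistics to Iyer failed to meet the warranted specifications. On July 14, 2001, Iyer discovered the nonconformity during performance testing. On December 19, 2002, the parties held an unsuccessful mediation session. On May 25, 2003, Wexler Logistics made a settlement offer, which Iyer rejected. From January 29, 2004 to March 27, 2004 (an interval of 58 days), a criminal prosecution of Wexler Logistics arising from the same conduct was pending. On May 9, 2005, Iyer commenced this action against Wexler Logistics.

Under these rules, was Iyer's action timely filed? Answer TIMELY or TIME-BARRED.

TIME-BARRED

Because discovery on July 14, 2001 post-dates the June 14, 1999 act, accrual under the later-of rule falls on July 14, 2001.
42 months from July 14, 2001 is January 14, 2005.
The pending criminal prosecution from January 29, 2004 to March 27, 2004 does not toll the period, because no stated rule makes a criminal prosecution a tolling event.
The other events in the timeline have no effect on the limitation period under the stated rules.
The May 9, 2005 filing falls after the January 14, 2005 deadline; the claim is time-barred.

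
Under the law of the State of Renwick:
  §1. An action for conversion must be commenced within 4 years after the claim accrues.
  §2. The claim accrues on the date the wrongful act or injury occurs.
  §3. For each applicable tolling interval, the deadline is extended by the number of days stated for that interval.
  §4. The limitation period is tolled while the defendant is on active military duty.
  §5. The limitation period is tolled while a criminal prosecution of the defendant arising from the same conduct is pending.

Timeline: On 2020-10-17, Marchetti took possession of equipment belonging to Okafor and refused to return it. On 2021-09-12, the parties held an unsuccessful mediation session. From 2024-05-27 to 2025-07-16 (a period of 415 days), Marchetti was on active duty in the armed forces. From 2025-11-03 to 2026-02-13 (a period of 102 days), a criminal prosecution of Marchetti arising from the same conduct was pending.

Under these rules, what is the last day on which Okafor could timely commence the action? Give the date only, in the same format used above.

2026-03-18

The claim accrued on 2020-10-17, the date of the act.
Adding the 4 years base period to 2020-10-17 gives a deadline of 2024-10-17, before any tolling.
Because the defendant's active military service ran from 2024-05-27 to 2025-07-16, the deadline is extended by 415 days to 2025-12-06.
The pending criminal prosecution from 2025-11-03 to 2026-02-13 tolled the period for 102 days, extending the deadline to 2026-03-18.
The other events in the timeline have no effect on the limitation period under the stated rules.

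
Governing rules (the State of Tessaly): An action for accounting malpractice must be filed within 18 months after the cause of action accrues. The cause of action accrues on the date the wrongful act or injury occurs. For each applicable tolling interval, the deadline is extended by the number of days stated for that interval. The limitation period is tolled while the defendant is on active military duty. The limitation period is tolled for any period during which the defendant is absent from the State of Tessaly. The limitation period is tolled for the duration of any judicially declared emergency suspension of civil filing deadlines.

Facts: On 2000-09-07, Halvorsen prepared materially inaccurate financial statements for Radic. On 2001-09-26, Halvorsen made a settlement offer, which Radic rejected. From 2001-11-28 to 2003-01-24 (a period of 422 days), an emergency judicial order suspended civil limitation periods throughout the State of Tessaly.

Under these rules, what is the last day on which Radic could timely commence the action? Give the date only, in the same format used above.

The claim accrued on 2000-09-07, when the wrongful act occurred.
Adding the 18 months base period to 2000-09-07 gives a deadline of 2002-03-07, before any tolling.
The period was tolled for 422 days by the emergency suspension of filing deadlines (2001-11-28 to 2003-01-24), pushing the deadline to 2003-05-03.
The other events in the timeline have no effect on the limitation period under the stated rules.

2003-05-03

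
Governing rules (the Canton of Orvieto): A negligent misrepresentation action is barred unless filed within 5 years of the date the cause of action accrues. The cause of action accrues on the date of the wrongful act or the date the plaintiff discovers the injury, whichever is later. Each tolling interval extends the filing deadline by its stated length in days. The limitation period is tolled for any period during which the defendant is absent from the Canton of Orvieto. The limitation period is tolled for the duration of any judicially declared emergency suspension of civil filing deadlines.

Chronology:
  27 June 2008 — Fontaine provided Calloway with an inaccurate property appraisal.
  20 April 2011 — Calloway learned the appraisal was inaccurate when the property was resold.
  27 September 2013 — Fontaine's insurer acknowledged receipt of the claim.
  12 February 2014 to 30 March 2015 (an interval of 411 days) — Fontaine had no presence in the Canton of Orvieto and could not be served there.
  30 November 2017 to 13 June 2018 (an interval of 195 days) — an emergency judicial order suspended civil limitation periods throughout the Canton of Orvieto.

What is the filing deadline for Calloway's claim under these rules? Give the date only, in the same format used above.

Because discovery on 20 April 2011 post-dates the 27 June 2008 act, accrual under the later-of rule falls on 20 April 2011.
The untolled deadline — 5 years after 20 April 2011 — is 20 April 2016.
The defendant's absence from the jurisdiction from 12 February 2014 to 30 March 2015 tolled the period for 411 days, extending the deadline to 5 June 2017.
The emergency suspension of filing deadlines starting 30 November 2017 came too late — the period had run on 5 June 2017 — and so does not extend the deadline.
The other events in the timeline have no effect on the limitation period under the stated rules.

5 June 2017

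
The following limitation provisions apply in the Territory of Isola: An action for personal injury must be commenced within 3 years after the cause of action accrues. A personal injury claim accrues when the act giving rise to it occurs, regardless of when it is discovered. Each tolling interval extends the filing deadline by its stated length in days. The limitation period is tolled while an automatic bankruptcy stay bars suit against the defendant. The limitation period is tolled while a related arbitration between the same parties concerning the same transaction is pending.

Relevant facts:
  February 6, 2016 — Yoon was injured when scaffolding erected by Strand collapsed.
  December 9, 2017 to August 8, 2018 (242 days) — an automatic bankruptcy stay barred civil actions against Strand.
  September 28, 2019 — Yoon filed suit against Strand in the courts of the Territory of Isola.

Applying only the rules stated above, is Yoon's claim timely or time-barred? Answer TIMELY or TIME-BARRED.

TIMELY

The claim accrued on February 6, 2016, when the wrongful act occurred.
Adding the 3 years base period to February 6, 2016 gives a deadline of February 6, 2019, before any tolling.
Because the automatic bankruptcy stay ran from December 9, 2017 to August 8, 2018, the deadline is extended by 242 days to October 6, 2019.
Filing on September 28, 2019 beat the October 6, 2019 deadline — the action is timely.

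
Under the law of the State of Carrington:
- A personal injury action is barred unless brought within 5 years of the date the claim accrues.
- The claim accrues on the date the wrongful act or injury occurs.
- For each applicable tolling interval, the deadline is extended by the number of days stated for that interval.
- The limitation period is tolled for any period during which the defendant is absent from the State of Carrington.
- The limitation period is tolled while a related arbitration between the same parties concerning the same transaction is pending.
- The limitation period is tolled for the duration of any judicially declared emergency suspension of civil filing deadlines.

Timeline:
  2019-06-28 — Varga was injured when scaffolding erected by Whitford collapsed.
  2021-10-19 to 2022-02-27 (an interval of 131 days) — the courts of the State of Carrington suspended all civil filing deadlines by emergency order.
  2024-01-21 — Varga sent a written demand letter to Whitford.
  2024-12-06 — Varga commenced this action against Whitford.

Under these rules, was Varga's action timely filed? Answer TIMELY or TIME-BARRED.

TIME-BARRED

The claim accrued on 2019-06-28, when the wrongful act occurred.
5 years from 2019-06-28 is 2024-06-28.
Because the emergency suspension of filing deadlines ran from 2021-10-19 to 2022-02-27, the deadline is extended by 131 days to 2024-11-06.
Nothing else in the chronology tolls or restarts the period.
Filing on 2024-12-06 missed the 2024-11-06 deadline — the action is time-barred.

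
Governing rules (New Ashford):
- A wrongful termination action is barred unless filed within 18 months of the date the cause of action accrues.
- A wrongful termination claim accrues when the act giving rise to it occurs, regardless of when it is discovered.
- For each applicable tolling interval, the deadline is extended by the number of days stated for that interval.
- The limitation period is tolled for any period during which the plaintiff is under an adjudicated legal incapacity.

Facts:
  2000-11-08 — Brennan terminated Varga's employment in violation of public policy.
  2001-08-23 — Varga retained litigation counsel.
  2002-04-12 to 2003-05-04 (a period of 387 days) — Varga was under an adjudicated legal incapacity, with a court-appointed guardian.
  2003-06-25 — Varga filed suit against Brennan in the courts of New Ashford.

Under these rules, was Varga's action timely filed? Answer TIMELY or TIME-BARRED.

TIME-BARRED

The limitation period began to run on 2000-11-08.
Adding the 18 months base period to 2000-11-08 gives a deadline of 2002-05-08, before any tolling.
The plaintiff's legal incapacity from 2002-04-12 to 2003-05-04 tolled the period for 387 days, extending the deadline to 2003-05-30.
None of the other events listed affects the running of the period under the stated rules.
Filing on 2003-06-25 missed the 2003-05-30 deadline — the action is time-barred.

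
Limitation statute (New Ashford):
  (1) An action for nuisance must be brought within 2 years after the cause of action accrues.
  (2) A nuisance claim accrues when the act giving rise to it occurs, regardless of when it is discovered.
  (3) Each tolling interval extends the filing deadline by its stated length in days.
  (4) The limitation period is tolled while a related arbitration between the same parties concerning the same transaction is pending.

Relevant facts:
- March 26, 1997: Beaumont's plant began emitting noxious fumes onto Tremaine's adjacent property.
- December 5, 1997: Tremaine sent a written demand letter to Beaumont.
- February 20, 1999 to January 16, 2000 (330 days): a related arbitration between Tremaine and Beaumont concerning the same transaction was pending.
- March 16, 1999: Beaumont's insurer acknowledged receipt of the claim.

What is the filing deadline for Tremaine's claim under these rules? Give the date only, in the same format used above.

February 19, 2000

The claim accrued on March 26, 1997, when the wrongful act occurred.
Adding the 2 years base period to March 26, 1997 gives a deadline of March 26, 1999, before any tolling.
The pending related arbitration from February 20, 1999 to January 16, 2000 tolled the period for 330 days, extending the deadline to February 19, 2000.
The other events in the timeline have no effect on the limitation period under the stated rules.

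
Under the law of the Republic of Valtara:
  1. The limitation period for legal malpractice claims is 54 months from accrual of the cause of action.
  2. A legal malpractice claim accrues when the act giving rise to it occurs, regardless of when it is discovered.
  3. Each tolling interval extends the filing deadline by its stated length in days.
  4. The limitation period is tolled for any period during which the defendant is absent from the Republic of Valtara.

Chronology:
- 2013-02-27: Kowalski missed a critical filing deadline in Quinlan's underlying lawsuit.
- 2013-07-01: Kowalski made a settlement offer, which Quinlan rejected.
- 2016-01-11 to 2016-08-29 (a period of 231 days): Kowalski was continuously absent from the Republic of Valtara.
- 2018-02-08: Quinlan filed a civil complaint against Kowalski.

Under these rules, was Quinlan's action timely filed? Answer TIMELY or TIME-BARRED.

The limitation period began to run on 2013-02-27.
54 months from 2013-02-27 is 2017-08-27.
Because the defendant's absence from the jurisdiction ran from 2016-01-11 to 2016-08-29, the deadline is extended by 231 days to 2018-04-15.
The other events in the timeline have no effect on the limitation period under the stated rules.
Filing on 2018-02-08 beat the 2018-04-15 deadline — the action is timely.

TIMELY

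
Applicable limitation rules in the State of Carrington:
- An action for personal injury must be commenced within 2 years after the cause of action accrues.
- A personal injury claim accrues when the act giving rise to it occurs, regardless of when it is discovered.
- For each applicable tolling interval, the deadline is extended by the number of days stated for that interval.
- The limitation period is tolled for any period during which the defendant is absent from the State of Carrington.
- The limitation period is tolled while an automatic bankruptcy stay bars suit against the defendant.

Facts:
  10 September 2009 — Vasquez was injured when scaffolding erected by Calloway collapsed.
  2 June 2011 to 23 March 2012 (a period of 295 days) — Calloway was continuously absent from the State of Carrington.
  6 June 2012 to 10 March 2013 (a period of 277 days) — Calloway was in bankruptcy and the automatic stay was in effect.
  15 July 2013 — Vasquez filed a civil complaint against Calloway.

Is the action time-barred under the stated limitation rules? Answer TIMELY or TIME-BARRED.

The claim accrued on 10 September 2009, when the wrongful act occurred.
2 years from 10 September 2009 is 10 September 2011.
Because the defendant's absence from the jurisdiction ran from 2 June 2011 to 23 March 2012, the deadline is extended by 295 days to 1 July 2012.
Because the automatic bankruptcy stay ran from 6 June 2012 to 10 March 2013, the deadline is extended by 277 days to 4 April 2013.
The 15 July 2013 filing falls after the 4 April 2013 deadline; the claim is time-barred.

TIME-BARRED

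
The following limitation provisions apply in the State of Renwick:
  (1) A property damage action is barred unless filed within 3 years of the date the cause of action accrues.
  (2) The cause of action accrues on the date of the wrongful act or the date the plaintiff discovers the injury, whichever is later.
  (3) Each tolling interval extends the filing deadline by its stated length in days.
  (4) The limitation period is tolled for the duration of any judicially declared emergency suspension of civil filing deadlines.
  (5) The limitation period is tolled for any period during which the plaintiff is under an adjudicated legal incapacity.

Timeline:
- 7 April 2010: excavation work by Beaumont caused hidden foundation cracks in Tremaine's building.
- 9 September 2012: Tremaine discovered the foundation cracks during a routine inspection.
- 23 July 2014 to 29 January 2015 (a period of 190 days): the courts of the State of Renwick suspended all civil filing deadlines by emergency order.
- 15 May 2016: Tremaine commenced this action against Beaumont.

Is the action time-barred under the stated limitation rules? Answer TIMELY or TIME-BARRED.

TIME-BARRED

The claim accrued on 9 September 2012 — the later of the 7 April 2010 act and the 9 September 2012 discovery.
Adding the 3 years base period to 9 September 2012 gives a deadline of 9 September 2015, before any tolling.
Because the emergency suspension of filing deadlines ran from 23 July 2014 to 29 January 2015, the deadline is extended by 190 days to 17 March 2016.
The 15 May 2016 filing falls after the 17 March 2016 deadline; the claim is time-barred.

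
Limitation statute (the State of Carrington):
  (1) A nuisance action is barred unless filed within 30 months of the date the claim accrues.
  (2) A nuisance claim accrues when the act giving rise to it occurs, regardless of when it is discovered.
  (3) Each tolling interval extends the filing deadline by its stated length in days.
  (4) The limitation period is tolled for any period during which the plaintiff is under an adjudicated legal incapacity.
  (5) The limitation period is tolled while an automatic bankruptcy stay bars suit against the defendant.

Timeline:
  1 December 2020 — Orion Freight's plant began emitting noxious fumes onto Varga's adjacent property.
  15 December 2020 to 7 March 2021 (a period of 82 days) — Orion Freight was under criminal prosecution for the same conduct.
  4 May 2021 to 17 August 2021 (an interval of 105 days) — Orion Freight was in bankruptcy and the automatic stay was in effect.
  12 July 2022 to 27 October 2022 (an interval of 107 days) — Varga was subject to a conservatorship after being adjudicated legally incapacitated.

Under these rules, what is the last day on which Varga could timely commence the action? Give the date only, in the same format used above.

30 December 2023

The limitation period began to run on 1 December 2020.
The untolled deadline — 30 months after 1 December 2020 — is 1 June 2023.
The period was tolled for 105 days by the automatic bankruptcy stay (4 May 2021 to 17 August 2021), pushing the deadline to 14 September 2023.
Because the plaintiff's legal incapacity ran from 12 July 2022 to 27 October 2022, the deadline is extended by 107 days to 30 December 2023.
No stated provision tolls the period for a criminal prosecution, so the interval from 15 December 2020 to 7 March 2021 has no effect on the deadline.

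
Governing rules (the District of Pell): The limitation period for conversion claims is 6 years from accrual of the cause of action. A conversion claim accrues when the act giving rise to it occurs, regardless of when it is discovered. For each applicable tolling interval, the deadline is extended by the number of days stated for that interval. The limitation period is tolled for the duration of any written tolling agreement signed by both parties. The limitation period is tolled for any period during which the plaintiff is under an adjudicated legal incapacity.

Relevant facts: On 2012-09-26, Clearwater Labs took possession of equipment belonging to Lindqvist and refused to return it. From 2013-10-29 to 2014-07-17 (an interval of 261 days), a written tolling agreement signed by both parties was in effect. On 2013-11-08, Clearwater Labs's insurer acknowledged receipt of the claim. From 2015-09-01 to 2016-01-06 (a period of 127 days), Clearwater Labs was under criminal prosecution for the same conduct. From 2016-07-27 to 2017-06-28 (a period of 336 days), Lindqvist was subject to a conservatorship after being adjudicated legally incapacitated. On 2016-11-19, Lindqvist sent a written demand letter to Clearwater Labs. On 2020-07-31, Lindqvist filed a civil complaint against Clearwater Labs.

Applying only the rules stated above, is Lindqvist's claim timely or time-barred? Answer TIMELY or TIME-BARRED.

TIME-BARRED

The limitation period began to run on 2012-09-26.
6 years from 2012-09-26 is 2018-09-26.
The period was tolled for 261 days by the written tolling agreement (2013-10-29 to 2014-07-17), pushing the deadline to 2019-06-14.
The plaintiff's legal incapacity from 2016-07-27 to 2017-06-28 tolled the period for 336 days, extending the deadline to 2020-05-15.
No stated provision tolls the period for a criminal prosecution, so the interval from 2015-09-01 to 2016-01-06 has no effect on the deadline.
Nothing else in the chronology tolls or restarts the period.
Filing on 2020-07-31 missed the 2020-05-15 deadline — the action is time-barred.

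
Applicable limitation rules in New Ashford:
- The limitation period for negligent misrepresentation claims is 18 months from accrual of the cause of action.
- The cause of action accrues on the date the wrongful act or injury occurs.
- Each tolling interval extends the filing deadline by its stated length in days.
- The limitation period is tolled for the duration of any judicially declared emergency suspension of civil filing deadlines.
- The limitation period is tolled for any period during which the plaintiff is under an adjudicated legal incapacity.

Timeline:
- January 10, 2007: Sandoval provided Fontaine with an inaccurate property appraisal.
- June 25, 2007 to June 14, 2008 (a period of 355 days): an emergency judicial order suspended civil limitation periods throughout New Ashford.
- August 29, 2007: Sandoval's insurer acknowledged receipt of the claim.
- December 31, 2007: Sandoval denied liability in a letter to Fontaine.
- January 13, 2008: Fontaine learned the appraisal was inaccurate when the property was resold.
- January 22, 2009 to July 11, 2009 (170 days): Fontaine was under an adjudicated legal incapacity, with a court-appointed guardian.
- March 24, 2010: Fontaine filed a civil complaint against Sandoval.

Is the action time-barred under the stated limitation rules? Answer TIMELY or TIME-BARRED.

Accrual is governed by the date of the act, so the period began to run on January 10, 2007; the later discovery on January 13, 2008 is irrelevant under the stated rule.
The untolled deadline — 18 months after January 10, 2007 — is July 10, 2008.
The period was tolled for 355 days by the emergency suspension of filing deadlines (June 25, 2007 to June 14, 2008), pushing the deadline to June 30, 2009.
The period was tolled for 170 days by the plaintiff's legal incapacity (January 22, 2009 to July 11, 2009), pushing the deadline to December 17, 2009.
The other events in the timeline have no effect on the limitation period under the stated rules.
The March 24, 2010 filing falls after the December 17, 2009 deadline; the claim is time-barred.

TIME-BARRED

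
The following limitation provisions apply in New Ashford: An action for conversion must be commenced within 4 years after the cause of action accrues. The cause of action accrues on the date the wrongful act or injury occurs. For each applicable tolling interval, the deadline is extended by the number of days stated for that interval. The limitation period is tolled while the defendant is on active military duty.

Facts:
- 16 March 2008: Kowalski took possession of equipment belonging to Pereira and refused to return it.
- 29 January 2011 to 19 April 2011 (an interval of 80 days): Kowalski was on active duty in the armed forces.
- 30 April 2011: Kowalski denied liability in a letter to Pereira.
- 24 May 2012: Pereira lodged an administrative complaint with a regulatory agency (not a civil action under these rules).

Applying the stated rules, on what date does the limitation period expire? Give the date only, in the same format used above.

The cause of action accrued on 16 March 2008, the date of the act.
Adding the 4 years base period to 16 March 2008 gives a deadline of 16 March 2012, before any tolling.
The defendant's active military service from 29 January 2011 to 19 April 2011 tolled the period for 80 days, extending the deadline to 4 June 2012.
The other events in the timeline have no effect on the limitation period under the stated rules.

4 June 2012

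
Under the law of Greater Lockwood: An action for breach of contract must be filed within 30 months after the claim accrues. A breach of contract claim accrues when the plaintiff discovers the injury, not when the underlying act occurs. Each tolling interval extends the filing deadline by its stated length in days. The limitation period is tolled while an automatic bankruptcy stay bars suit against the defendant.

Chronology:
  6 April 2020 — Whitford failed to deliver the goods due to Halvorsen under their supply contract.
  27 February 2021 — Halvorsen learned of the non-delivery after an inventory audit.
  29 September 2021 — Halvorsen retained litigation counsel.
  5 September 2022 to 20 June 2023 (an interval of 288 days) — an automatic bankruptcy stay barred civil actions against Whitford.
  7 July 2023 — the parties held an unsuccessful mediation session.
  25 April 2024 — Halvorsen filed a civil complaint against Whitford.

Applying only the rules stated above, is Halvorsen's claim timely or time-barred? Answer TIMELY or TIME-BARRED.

TIMELY

The claim did not accrue until Halvorsen discovered the injury on 27 February 2021; the 6 April 2020 act date does not start the clock under the stated rule.
Adding the 30 months base period to 27 February 2021 gives a deadline of 27 August 2023, before any tolling.
The automatic bankruptcy stay from 5 September 2022 to 20 June 2023 tolled the period for 288 days, extending the deadline to 10 June 2024.
Nothing else in the chronology tolls or restarts the period.
Halvorsen filed on 25 April 2024, before the 10 June 2024 deadline, so the action is timely.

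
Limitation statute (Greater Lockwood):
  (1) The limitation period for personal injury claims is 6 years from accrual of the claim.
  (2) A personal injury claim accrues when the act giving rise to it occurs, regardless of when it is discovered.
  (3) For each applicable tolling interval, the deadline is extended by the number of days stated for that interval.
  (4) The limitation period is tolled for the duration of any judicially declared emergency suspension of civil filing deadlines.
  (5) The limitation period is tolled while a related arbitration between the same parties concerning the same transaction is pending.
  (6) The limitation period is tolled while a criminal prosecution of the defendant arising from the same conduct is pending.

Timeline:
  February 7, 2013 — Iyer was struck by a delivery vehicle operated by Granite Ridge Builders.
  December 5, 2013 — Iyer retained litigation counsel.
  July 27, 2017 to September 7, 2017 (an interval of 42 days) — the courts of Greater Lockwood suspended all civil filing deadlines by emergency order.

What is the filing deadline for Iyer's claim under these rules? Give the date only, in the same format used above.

The limitation period began to run on February 7, 2013.
The untolled deadline — 6 years after February 7, 2013 — is February 7, 2019.
Because the emergency suspension of filing deadlines ran from July 27, 2017 to September 7, 2017, the deadline is extended by 42 days to March 21, 2019.
Nothing else in the chronology tolls or restarts the period.

March 21, 2019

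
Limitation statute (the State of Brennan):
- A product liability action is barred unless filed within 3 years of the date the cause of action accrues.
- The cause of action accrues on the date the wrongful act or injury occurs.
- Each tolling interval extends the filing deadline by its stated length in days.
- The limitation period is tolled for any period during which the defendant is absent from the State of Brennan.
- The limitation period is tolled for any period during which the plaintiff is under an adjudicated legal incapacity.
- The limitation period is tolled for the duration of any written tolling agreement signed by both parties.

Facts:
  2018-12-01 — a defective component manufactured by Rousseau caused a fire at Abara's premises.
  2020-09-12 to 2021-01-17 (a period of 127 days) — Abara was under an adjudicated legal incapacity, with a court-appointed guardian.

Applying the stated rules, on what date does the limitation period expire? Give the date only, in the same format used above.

2022-04-07

The cause of action accrued on 2018-12-01, the date of the act.
3 years from 2018-12-01 is 2021-12-01.
The period was tolled for 127 days by the plaintiff's legal incapacity (2020-09-12 to 2021-01-17), pushing the deadline to 2022-04-07.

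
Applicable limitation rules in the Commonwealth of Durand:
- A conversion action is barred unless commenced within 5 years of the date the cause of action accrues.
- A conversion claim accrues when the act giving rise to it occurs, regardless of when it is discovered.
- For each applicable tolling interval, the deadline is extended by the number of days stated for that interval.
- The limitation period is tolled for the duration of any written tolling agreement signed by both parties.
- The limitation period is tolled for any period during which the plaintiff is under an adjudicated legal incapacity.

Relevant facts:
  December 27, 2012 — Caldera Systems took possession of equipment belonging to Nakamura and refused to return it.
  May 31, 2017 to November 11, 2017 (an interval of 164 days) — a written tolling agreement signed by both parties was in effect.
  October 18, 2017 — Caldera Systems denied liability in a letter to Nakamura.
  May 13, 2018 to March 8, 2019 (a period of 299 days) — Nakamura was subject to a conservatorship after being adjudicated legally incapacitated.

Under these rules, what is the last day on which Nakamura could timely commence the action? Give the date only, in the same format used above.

April 4, 2019

The limitation period began to run on December 27, 2012.
5 years from December 27, 2012 is December 27, 2017.
The period was tolled for 164 days by the written tolling agreement (May 31, 2017 to November 11, 2017), pushing the deadline to June 9, 2018.
Because the plaintiff's legal incapacity ran from May 13, 2018 to March 8, 2019, the deadline is extended by 299 days to April 4, 2019.
Nothing else in the chronology tolls or restarts the period.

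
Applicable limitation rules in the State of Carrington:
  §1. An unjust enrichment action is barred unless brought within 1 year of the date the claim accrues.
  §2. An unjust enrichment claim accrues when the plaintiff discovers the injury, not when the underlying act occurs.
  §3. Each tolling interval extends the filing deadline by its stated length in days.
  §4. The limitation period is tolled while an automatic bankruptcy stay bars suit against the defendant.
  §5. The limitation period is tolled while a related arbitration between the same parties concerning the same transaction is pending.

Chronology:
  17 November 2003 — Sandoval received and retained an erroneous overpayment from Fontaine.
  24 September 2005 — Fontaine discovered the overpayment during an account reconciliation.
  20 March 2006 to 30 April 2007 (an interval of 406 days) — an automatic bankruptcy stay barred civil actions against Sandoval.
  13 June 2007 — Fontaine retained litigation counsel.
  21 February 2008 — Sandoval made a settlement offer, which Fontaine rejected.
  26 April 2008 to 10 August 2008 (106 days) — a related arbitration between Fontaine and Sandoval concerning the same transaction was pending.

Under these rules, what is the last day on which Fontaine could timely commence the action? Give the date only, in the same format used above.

Under the discovery rule, the claim accrued on 24 September 2005, when Fontaine discovered the injury — not on the 17 November 2003 date of the underlying act.
Adding the 1 year base period to 24 September 2005 gives a deadline of 24 September 2006, before any tolling.
The period was tolled for 406 days by the automatic bankruptcy stay (20 March 2006 to 30 April 2007), pushing the deadline to 4 November 2007.
The pending related arbitration starting 26 April 2008 came too late — the period had run on 4 November 2007 — and so does not extend the deadline.
The other events in the timeline have no effect on the limitation period under the stated rules.

4 November 2007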